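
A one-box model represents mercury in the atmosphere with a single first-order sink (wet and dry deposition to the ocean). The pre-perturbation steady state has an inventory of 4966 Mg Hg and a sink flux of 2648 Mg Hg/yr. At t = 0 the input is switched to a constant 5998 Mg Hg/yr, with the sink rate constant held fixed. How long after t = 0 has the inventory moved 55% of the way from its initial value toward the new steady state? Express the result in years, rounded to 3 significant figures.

1.50 yr

τ = M₀/F₀ = 4966/2648 = 1.875 yr.
The remaining gap fraction is e^(−t/τ); 55% covered ⇒ e^(−t/τ) = 0.450.
t = −τ ln(0.450) = 1.875 × 0.7985 = 1.498 yr.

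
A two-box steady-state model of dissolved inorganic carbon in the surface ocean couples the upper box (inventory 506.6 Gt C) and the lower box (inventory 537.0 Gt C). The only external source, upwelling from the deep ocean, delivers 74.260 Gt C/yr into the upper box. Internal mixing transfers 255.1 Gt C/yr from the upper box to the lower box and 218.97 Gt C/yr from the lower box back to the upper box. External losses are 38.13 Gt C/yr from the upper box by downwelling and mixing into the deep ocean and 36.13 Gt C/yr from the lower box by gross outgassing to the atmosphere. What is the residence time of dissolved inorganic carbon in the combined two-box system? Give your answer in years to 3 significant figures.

14.1 yr

For the system as a whole, the A↔B exchange is internal and contributes nothing to the throughput; only the external sinks remove mass.
M_total = 506.6 + 537.0 = 1043.6 Gt C.
ΣF_external_out = 38.13 + 36.13 = 74.260 Gt C/yr.
τ = M_total / ΣF_ext = 1043.6 / 74.260 = 14.05 yr.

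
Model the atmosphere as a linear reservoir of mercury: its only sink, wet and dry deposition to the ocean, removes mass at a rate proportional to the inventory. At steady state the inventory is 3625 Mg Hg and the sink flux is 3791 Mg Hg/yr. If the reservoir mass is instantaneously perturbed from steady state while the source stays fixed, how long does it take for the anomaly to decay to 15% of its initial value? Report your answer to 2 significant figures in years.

1.8 yr

For a linear reservoir the anomaly decays as exp(−t/τ) with τ = M/F = 3625/3791 = 0.9562 yr.
exp(−t/τ) = 0.15 ⇒ t = −τ ln(0.15) = 0.9562 × 1.897 = 1.814 yr.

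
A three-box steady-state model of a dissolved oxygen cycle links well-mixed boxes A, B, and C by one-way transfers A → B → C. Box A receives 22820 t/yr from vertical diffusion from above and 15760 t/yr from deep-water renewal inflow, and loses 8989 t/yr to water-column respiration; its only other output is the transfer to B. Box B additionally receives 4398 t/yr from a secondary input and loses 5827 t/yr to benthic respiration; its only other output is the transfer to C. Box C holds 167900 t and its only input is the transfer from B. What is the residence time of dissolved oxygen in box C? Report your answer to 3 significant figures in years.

5.96 yr

Box A: F(A→B) = (22820 + 15760) − 8989 = 29591 t/yr.
Box B: F(B→C) = (29591 + 4398) − 5827 = 28162 t/yr.
Box C throughput = its input = 28162 t/yr; τ = 167900 / 28162 = 5.962 yr.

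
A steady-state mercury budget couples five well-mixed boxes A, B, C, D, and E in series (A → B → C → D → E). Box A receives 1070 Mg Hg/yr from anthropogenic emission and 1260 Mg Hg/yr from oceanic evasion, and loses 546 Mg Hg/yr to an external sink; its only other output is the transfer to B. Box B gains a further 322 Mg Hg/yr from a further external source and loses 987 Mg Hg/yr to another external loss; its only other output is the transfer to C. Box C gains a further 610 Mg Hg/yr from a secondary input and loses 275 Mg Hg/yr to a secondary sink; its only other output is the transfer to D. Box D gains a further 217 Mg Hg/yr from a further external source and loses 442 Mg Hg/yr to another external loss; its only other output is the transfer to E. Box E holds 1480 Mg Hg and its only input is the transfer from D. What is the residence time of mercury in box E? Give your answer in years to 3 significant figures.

1.20 yr

Box A: F(A→B) = (1070 + 1260) − 546 = 1784.0 Mg Hg/yr.
Box B: F(B→C) = (1784.0 + 322) − 987 = 1119.0 Mg Hg/yr.
Box C: F(C→D) = (1119.0 + 610) − 275 = 1454.0 Mg Hg/yr.
Box D: F(D→E) = (1454.0 + 217) − 442 = 1229.0 Mg Hg/yr.
Box E throughput = its input = 1229.0 Mg Hg/yr; τ = 1480 / 1229.0 = 1.204 yr.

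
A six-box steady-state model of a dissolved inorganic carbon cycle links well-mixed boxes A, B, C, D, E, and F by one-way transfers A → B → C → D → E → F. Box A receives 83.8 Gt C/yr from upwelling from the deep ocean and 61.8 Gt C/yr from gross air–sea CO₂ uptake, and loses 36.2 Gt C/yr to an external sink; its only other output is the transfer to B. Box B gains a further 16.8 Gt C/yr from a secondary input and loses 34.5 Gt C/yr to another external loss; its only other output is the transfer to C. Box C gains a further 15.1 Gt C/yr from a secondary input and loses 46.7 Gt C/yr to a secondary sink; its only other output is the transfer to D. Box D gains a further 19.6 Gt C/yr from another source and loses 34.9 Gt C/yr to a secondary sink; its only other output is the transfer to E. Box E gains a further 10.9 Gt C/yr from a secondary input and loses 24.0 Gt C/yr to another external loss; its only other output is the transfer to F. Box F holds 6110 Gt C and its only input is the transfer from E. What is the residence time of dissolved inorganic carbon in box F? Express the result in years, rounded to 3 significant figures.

193 yr

Box A: F(A→B) = (83.8 + 61.8) − 36.2 = 109.40 Gt C/yr.
Box B: F(B→C) = (109.40 + 16.8) − 34.5 = 91.700 Gt C/yr.
Box C: F(C→D) = (91.700 + 15.1) − 46.7 = 60.100 Gt C/yr.
Box D: F(D→E) = (60.100 + 19.6) − 34.9 = 44.800 Gt C/yr.
Box E: F(E→F) = (44.800 + 10.9) − 24.0 = 31.700 Gt C/yr.
Box F throughput = its input = 31.700 Gt C/yr; τ = 6110 / 31.700 = 192.7 yr.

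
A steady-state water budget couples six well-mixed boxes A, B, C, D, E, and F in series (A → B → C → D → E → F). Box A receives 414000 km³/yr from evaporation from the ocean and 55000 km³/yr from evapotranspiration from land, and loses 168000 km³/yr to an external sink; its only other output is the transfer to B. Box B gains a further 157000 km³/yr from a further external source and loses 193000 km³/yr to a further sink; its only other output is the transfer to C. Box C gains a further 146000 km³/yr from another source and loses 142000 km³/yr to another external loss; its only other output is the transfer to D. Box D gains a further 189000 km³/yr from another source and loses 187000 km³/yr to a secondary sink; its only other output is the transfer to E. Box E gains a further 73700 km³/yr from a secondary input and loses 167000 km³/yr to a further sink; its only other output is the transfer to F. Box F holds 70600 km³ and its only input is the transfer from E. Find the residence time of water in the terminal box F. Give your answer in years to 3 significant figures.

Box A: F(A→B) = (414000 + 55000) − 168000 = 301000 km³/yr.
Box B: F(B→C) = (301000 + 157000) − 193000 = 265000 km³/yr.
Box C: F(C→D) = (265000 + 146000) − 142000 = 269000 km³/yr.
Box D: F(D→E) = (269000 + 189000) − 187000 = 271000 km³/yr.
Box E: F(E→F) = (271000 + 73700) − 167000 = 177700 km³/yr.
Box F throughput = its input = 177700 km³/yr; τ = 70600 / 177700 = 0.3973 yr.

0.397 yr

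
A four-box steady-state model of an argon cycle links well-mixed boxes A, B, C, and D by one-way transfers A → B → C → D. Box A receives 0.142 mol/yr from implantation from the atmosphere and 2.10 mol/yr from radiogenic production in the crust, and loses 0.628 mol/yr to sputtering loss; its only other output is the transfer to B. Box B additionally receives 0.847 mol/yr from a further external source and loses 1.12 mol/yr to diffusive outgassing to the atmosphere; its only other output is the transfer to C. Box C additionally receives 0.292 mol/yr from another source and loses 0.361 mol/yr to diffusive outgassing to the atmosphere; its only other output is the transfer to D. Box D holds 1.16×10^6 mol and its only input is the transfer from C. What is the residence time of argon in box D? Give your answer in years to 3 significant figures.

912000 yr

Box A: F(A→B) = (0.142 + 2.10) − 0.628 = 1.6140 mol/yr.
Box B: F(B→C) = (1.6140 + 0.847) − 1.12 = 1.3410 mol/yr.
Box C: F(C→D) = (1.3410 + 0.292) − 0.361 = 1.2720 mol/yr.
Box D throughput = its input = 1.2720 mol/yr; τ = 1.16×10^6 / 1.2720 = 911900 yr.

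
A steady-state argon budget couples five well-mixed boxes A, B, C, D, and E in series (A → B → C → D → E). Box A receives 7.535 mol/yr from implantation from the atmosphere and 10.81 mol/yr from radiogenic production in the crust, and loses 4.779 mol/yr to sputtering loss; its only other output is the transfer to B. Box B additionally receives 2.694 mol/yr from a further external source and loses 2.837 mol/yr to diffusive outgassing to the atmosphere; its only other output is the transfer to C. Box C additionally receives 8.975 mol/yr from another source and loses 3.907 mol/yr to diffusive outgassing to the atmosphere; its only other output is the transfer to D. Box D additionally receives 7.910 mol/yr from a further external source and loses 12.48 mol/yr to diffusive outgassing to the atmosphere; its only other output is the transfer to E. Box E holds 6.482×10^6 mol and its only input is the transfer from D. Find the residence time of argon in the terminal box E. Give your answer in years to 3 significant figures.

Box A: F(A→B) = (7.535 + 10.81) − 4.779 = 13.566 mol/yr.
Box B: F(B→C) = (13.566 + 2.694) − 2.837 = 13.423 mol/yr.
Box C: F(C→D) = (13.423 + 8.975) − 3.907 = 18.491 mol/yr.
Box D: F(D→E) = (18.491 + 7.910) − 12.48 = 13.921 mol/yr.
Box E throughput = its input = 13.921 mol/yr; τ = 6.482×10^6 / 13.921 = 465600 yr.

466000 yr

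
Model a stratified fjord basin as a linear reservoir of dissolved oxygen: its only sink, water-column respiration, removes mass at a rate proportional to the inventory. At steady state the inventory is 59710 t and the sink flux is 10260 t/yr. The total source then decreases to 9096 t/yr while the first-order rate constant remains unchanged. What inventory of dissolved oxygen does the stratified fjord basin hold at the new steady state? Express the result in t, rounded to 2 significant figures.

Rate constant k = F/M = 10260 / 59710 = 0.1718 yr⁻¹.
At the new steady state, source = k·M_new ⇒ M_new = 9096 / 0.1718 = 52940 t.
(Equivalently M_new = M × F_new/F_old = 59710 × 9096/10260.)

53000 t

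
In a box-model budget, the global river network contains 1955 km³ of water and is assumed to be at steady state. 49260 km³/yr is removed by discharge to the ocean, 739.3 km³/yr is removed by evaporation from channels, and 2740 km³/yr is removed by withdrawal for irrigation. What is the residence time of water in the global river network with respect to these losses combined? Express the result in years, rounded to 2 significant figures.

0.037 yr

Total removal = 49260 + 739.3 + 2740 = 52739 km³/yr.
τ = M / ΣF_out = 1955 / 52739 = 0.03707 yr.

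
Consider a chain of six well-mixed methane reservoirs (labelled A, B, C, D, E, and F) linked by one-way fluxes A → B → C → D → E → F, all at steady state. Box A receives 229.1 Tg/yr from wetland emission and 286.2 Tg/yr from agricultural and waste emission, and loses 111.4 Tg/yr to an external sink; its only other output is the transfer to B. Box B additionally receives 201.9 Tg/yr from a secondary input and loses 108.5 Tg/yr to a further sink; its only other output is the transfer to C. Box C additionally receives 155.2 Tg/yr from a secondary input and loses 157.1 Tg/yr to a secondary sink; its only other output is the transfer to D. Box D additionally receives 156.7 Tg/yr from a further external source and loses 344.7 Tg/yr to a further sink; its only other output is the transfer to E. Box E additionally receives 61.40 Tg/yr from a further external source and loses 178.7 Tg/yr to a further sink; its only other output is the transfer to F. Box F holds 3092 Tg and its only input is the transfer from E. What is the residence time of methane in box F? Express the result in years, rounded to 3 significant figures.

16.3 yr

Box A: F(A→B) = (229.1 + 286.2) − 111.4 = 403.90 Tg/yr.
Box B: F(B→C) = (403.90 + 201.9) − 108.5 = 497.30 Tg/yr.
Box C: F(C→D) = (497.30 + 155.2) − 157.1 = 495.40 Tg/yr.
Box D: F(D→E) = (495.40 + 156.7) − 344.7 = 307.40 Tg/yr.
Box E: F(E→F) = (307.40 + 61.40) − 178.7 = 190.10 Tg/yr.
Box F throughput = its input = 190.10 Tg/yr; τ = 3092 / 190.10 = 16.27 yr.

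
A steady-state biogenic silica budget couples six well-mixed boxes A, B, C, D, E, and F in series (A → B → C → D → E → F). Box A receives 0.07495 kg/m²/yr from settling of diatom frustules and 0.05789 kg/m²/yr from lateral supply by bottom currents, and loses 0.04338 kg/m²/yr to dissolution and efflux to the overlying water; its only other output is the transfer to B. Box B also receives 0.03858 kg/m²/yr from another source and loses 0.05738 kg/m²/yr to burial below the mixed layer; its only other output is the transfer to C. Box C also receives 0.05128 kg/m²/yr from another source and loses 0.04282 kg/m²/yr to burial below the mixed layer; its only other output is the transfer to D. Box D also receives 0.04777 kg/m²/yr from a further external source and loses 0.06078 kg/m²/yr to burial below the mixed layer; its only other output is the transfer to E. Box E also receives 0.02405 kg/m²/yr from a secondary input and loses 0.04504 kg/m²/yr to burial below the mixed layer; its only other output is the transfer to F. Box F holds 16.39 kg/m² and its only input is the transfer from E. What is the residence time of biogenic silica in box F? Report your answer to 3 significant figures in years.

Box A: F(A→B) = (0.07495 + 0.05789) − 0.04338 = 0.089460 kg/m²/yr.
Box B: F(B→C) = (0.089460 + 0.03858) − 0.05738 = 0.070660 kg/m²/yr.
Box C: F(C→D) = (0.070660 + 0.05128) − 0.04282 = 0.079120 kg/m²/yr.
Box D: F(D→E) = (0.079120 + 0.04777) − 0.06078 = 0.066110 kg/m²/yr.
Box E: F(E→F) = (0.066110 + 0.02405) − 0.04504 = 0.045120 kg/m²/yr.
Box F throughput = its input = 0.045120 kg/m²/yr; τ = 16.39 / 0.045120 = 363.3 yr.

363 yr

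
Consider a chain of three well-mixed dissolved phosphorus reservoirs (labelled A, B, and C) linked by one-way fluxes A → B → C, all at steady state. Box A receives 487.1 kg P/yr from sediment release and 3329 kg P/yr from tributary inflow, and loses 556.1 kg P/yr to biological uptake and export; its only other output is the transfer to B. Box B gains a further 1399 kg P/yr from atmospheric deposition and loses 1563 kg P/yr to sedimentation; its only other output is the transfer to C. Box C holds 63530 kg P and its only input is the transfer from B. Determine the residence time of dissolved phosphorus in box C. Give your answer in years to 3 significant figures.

Box A: F(A→B) = (487.1 + 3329) − 556.1 = 3260.0 kg P/yr.
Box B: F(B→C) = (3260.0 + 1399) − 1563 = 3096.0 kg P/yr.
Box C throughput = its input = 3096.0 kg P/yr; τ = 63530 / 3096.0 = 20.52 yr.

20.5 yr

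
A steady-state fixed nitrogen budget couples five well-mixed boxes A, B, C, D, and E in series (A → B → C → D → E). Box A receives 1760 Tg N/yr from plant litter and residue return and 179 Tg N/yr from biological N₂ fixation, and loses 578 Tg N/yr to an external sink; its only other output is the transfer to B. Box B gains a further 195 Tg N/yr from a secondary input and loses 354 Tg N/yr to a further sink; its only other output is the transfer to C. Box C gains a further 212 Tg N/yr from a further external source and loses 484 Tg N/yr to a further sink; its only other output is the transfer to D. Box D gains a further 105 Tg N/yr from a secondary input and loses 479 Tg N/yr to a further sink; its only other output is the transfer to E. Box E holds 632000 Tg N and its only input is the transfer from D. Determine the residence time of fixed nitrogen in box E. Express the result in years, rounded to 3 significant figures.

1140 yr

Box A: F(A→B) = (1760 + 179) − 578 = 1361.0 Tg N/yr.
Box B: F(B→C) = (1361.0 + 195) − 354 = 1202.0 Tg N/yr.
Box C: F(C→D) = (1202.0 + 212) − 484 = 930.00 Tg N/yr.
Box D: F(D→E) = (930.00 + 105) − 479 = 556.00 Tg N/yr.
Box E throughput = its input = 556.00 Tg N/yr; τ = 632000 / 556.00 = 1137 yr.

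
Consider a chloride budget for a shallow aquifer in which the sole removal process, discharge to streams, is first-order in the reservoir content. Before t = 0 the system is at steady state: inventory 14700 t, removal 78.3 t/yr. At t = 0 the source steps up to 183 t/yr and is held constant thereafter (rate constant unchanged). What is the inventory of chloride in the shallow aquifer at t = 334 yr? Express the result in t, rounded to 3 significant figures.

31000 t

Residence time τ = M₀/F₀ = 187.7 yr. The eventual steady state is M_∞ = M₀·(F₁/F₀) = 14700 × 183/78.3 = 34356 t.
The anomaly ΔM(t) = M(t) − M_∞ decays as ΔM₀·e^(−t/τ) with ΔM₀ = 14700 − 34356 = −19660 t.
At t = 334 yr, e^(−t/τ) = e^(−1.779) = 0.1688, so ΔM = −3318 t and M = 34356 − 3318 = 31038 t.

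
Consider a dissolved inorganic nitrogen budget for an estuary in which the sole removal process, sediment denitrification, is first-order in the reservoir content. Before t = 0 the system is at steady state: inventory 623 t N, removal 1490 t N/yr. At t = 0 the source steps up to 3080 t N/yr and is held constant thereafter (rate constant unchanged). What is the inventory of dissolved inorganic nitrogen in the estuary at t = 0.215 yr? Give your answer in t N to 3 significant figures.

890 t N

Residence time τ = M₀/F₀ = 0.4181 yr. The eventual steady state is M_∞ = M₀·(F₁/F₀) = 623 × 3080/1490 = 1287.8 t N.
The anomaly ΔM(t) = M(t) − M_∞ decays as ΔM₀·e^(−t/τ) with ΔM₀ = 623 − 1287.8 = −664.8 t N.
At t = 0.215 yr, e^(−t/τ) = e^(−0.5142) = 0.5980, so ΔM = −397.5 t N and M = 1287.8 − 397.5 = 890.27 t N.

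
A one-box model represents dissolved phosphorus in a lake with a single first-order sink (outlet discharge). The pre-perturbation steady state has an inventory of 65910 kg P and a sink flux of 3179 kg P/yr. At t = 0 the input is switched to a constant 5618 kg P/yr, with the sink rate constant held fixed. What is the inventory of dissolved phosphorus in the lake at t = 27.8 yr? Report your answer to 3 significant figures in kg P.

The sink rate constant is k = F₀/M₀ = 3179/65910 = 0.04823 yr⁻¹.
Solving dM/dt = F₁ − kM with M(0) = M₀ gives M(t) = F₁/k + (M₀ − F₁/k)·e^(−kt).
F₁/k = 5618/0.04823 = 116480 kg P; kt = 0.04823 × 27.8 = 1.341, e^(−kt) = 0.2616.
M(27.8) = 116480 + (65910 − 116480) × 0.2616 = 116480 − 13230 = 103250 kg P.

103000 kg P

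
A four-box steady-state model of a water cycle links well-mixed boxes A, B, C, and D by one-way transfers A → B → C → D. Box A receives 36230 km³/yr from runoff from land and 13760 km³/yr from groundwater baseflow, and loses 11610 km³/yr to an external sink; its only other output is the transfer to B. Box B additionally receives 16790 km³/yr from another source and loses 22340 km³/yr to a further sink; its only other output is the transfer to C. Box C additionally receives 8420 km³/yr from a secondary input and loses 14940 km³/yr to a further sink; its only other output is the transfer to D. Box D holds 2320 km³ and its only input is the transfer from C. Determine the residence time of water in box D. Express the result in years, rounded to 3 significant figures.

0.0882 yr

Box A: F(A→B) = (36230 + 13760) − 11610 = 38380 km³/yr.
Box B: F(B→C) = (38380 + 16790) − 22340 = 32830 km³/yr.
Box C: F(C→D) = (32830 + 8420) − 14940 = 26310 km³/yr.
Box D throughput = its input = 26310 km³/yr; τ = 2320 / 26310 = 0.08818 yr.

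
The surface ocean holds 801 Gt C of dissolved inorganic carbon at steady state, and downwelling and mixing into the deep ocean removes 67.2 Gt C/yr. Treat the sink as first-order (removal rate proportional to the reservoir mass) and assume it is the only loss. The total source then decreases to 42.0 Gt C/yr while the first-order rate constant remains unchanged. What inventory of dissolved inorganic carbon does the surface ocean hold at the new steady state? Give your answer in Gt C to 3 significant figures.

Rate constant k = F/M = 67.2 / 801 = 0.08390 yr⁻¹.
At the new steady state, source = k·M_new ⇒ M_new = 42.0 / 0.08390 = 500.6 Gt C.
(Equivalently M_new = M × F_new/F_old = 801 × 42.0/67.2.)

501 Gt C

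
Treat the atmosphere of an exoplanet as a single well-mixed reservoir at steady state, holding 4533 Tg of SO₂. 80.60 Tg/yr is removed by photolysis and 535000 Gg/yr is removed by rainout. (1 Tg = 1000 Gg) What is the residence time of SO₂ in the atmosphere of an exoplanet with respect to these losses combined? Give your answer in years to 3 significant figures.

Convert the rainout flux: 535000 Gg/yr = 535.0 Tg/yr.
Total removal = 80.60 + 535.0 = 615.60 Tg/yr.
τ = M / ΣF_out = 4533 / 615.60 = 7.364 yr.

7.36 yr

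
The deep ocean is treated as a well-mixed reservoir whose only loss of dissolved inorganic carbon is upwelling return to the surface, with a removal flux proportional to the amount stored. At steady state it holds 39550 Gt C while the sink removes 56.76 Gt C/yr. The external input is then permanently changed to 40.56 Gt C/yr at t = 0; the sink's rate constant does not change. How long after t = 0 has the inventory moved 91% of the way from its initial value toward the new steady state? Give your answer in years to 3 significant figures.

1680 yr

τ = M₀/F₀ = 39550/56.76 = 696.8 yr.
The remaining gap fraction is e^(−t/τ); 91% covered ⇒ e^(−t/τ) = 0.0900.
t = −τ ln(0.0900) = 696.8 × 2.408 = 1678 yr.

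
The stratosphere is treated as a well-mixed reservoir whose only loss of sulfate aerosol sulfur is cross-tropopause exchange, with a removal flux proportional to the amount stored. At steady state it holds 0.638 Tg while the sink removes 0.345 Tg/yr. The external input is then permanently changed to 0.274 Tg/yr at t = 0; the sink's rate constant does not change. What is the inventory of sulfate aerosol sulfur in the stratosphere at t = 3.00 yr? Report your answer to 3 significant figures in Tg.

Residence time τ = M₀/F₀ = 1.849 yr. The eventual steady state is M_∞ = M₀·(F₁/F₀) = 0.638 × 0.274/0.345 = 0.50670 Tg.
The anomaly ΔM(t) = M(t) − M_∞ decays as ΔM₀·e^(−t/τ) with ΔM₀ = 0.638 − 0.50670 = 0.1313 Tg.
At t = 3.00 yr, e^(−t/τ) = e^(−1.622) = 0.1975, so ΔM = 0.02593 Tg and M = 0.50670 + 0.02593 = 0.53263 Tg.

0.533 Tg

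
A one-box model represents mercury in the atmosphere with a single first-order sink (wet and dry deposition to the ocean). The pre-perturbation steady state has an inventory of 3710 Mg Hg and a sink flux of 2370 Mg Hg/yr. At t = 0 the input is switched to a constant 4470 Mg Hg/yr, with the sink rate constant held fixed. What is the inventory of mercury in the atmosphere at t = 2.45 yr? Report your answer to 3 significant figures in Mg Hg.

Residence time τ = M₀/F₀ = 1.565 yr. The eventual steady state is M_∞ = M₀·(F₁/F₀) = 3710 × 4470/2370 = 6997.3 Mg Hg.
The anomaly ΔM(t) = M(t) − M_∞ decays as ΔM₀·e^(−t/τ) with ΔM₀ = 3710 − 6997.3 = −3287 Mg Hg.
At t = 2.45 yr, e^(−t/τ) = e^(−1.565) = 0.2091, so ΔM = −687.3 Mg Hg and M = 6997.3 − 687.3 = 6310.1 Mg Hg.

6310 Mg Hg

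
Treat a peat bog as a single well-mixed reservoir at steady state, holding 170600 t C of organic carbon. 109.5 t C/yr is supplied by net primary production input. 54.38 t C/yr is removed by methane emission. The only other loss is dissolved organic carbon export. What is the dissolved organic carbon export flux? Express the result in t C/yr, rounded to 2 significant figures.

At steady state ΣF_in = ΣF_out.
ΣF_in = 109.50 t C/yr.
Dissolved organic carbon export flux = ΣF_in − (54.38) = 109.50 − 54.38 = 55.12 t C/yr.

55 t C/yr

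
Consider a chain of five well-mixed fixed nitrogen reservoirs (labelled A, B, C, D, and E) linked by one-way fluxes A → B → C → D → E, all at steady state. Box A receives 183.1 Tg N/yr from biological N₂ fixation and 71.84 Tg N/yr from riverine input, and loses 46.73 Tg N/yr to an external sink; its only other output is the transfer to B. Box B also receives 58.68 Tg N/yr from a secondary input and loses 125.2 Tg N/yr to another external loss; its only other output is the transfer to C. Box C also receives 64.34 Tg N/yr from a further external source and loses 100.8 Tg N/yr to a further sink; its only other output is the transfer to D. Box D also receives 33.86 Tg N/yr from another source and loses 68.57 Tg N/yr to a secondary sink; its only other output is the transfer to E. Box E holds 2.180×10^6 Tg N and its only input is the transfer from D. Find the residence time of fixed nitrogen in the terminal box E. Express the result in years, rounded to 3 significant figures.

Box A: F(A→B) = (183.1 + 71.84) − 46.73 = 208.21 Tg N/yr.
Box B: F(B→C) = (208.21 + 58.68) − 125.2 = 141.69 Tg N/yr.
Box C: F(C→D) = (141.69 + 64.34) − 100.8 = 105.23 Tg N/yr.
Box D: F(D→E) = (105.23 + 33.86) − 68.57 = 70.520 Tg N/yr.
Box E throughput = its input = 70.520 Tg N/yr; τ = 2.180×10^6 / 70.520 = 30910 yr.

30900 yr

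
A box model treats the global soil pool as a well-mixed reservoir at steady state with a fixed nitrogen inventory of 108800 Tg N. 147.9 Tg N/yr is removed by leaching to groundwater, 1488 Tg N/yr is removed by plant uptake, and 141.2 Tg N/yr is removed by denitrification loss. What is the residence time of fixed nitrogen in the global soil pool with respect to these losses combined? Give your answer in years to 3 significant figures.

61.2 yr

Total removal = 147.9 + 1488 + 141.2 = 1777.1 Tg N/yr.
τ = M / ΣF_out = 108800 / 1777.1 = 61.22 yr.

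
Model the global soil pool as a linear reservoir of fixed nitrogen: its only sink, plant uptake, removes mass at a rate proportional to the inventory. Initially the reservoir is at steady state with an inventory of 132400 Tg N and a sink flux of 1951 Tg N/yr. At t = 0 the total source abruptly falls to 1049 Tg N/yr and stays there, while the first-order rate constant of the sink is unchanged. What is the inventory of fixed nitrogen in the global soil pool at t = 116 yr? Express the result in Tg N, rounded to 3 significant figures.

82300 Tg N

Residence time τ = M₀/F₀ = 67.86 yr. The eventual steady state is M_∞ = M₀·(F₁/F₀) = 132400 × 1049/1951 = 71188 Tg N.
The anomaly ΔM(t) = M(t) − M_∞ decays as ΔM₀·e^(−t/τ) with ΔM₀ = 132400 − 71188 = 61210 Tg N.
At t = 116 yr, e^(−t/τ) = e^(−1.709) = 0.1810, so ΔM = 11080 Tg N and M = 71188 + 11080 = 82266 Tg N.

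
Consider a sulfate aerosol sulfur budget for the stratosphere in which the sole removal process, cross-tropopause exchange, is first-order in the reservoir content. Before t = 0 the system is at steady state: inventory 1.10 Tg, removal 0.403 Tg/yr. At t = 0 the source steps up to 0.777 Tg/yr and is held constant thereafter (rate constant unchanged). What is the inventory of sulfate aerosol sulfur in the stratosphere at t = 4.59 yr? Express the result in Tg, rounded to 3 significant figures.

Residence time τ = M₀/F₀ = 2.730 yr. The eventual steady state is M_∞ = M₀·(F₁/F₀) = 1.10 × 0.777/0.403 = 2.1208 Tg.
The anomaly ΔM(t) = M(t) − M_∞ decays as ΔM₀·e^(−t/τ) with ΔM₀ = 1.10 − 2.1208 = −1.021 Tg.
At t = 4.59 yr, e^(−t/τ) = e^(−1.682) = 0.1861, so ΔM = −0.1900 Tg and M = 2.1208 − 0.1900 = 1.9309 Tg.

1.93 Tg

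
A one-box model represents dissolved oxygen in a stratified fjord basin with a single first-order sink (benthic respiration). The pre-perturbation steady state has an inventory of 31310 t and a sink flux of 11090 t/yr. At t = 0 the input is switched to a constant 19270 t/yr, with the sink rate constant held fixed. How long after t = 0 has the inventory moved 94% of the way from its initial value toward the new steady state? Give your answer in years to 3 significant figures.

7.94 yr

τ = M₀/F₀ = 31310/11090 = 2.823 yr.
The remaining gap fraction is e^(−t/τ); 94% covered ⇒ e^(−t/τ) = 0.0600.
t = −τ ln(0.0600) = 2.823 × 2.813 = 7.943 yr.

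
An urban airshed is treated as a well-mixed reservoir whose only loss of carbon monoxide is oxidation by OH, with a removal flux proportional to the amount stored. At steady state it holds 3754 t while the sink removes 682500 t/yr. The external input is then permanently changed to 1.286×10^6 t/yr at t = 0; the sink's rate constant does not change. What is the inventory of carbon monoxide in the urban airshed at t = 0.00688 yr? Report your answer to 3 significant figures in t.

τ = M₀/F₀ = 3754/682500 = 0.005500 yr; rate constant k = 1/τ.
New steady state M_∞ = F₁/k = F₁·τ = 1.286×10^6 × 0.005500 = 7073.5 t.
M(t) = M_∞ + (M₀ − M_∞)·e^(−t/τ); t/τ = 0.00688/0.005500 = 1.251, so e^(−t/τ) = 0.2863.
M(t) = 7073.5 − 3319 × 0.2863 = 6123.2 t.

6120 t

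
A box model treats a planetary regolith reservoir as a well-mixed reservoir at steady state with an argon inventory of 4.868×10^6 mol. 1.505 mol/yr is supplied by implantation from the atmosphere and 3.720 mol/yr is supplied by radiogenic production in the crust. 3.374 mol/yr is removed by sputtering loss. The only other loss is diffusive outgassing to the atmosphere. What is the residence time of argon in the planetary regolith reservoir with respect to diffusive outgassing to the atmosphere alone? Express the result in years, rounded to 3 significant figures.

At steady state ΣF_in = ΣF_out.
ΣF_in = 1.505 + 3.720 = 5.2250 mol/yr.
Diffusive outgassing to the atmosphere flux = ΣF_in − (3.374) = 5.2250 − 3.374 = 1.851 mol/yr.
τ = M / F = 4.868×10^6 / 1.851 = 2.630×10^6 yr.

2.63×10^6 yr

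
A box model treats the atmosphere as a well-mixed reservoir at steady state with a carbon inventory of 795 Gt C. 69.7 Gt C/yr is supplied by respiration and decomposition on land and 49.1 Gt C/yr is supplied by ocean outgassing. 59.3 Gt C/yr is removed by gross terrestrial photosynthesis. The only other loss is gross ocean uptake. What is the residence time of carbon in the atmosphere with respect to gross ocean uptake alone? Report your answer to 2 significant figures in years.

13 yr

At steady state ΣF_in = ΣF_out.
ΣF_in = 69.7 + 49.1 = 118.80 Gt C/yr.
Gross ocean uptake flux = ΣF_in − (59.3) = 118.80 − 59.30 = 59.50 Gt C/yr.
τ = M / F = 795 / 59.50 = 13.36 yr.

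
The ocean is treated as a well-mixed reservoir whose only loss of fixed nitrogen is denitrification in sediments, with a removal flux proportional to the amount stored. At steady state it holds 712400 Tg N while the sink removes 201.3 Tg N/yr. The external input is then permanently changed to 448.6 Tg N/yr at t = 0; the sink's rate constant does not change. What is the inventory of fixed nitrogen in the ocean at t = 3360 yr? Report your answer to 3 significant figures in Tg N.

Residence time τ = M₀/F₀ = 3539 yr. The eventual steady state is M_∞ = M₀·(F₁/F₀) = 712400 × 448.6/201.3 = 1.5876×10^6 Tg N.
The anomaly ΔM(t) = M(t) − M_∞ decays as ΔM₀·e^(−t/τ) with ΔM₀ = 712400 − 1.5876×10^6 = −875200 Tg N.
At t = 3360 yr, e^(−t/τ) = e^(−0.9494) = 0.3870, so ΔM = −338700 Tg N and M = 1.5876×10^6 − 338700 = 1.2489×10^6 Tg N.

1.25×10^6 Tg N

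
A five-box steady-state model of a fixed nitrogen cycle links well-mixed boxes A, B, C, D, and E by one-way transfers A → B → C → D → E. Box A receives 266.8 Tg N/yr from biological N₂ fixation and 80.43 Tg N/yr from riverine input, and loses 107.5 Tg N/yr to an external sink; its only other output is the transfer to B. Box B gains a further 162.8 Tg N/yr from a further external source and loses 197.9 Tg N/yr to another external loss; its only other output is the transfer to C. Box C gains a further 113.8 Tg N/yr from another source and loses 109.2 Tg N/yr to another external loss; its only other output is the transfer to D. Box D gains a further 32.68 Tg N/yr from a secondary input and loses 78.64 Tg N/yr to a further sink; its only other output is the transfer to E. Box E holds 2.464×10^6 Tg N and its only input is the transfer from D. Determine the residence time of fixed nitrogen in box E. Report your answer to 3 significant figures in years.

15100 yr

Box A: F(A→B) = (266.8 + 80.43) − 107.5 = 239.73 Tg N/yr.
Box B: F(B→C) = (239.73 + 162.8) − 197.9 = 204.63 Tg N/yr.
Box C: F(C→D) = (204.63 + 113.8) − 109.2 = 209.23 Tg N/yr.
Box D: F(D→E) = (209.23 + 32.68) − 78.64 = 163.27 Tg N/yr.
Box E throughput = its input = 163.27 Tg N/yr; τ = 2.464×10^6 / 163.27 = 15090 yr.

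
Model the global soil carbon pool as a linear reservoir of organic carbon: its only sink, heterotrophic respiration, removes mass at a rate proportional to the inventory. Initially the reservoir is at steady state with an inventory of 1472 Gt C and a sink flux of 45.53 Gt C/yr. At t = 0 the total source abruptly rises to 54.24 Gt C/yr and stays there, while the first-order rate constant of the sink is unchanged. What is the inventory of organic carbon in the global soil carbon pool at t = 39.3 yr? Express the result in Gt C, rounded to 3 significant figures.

1670 Gt C

The sink rate constant is k = F₀/M₀ = 45.53/1472 = 0.03093 yr⁻¹.
Solving dM/dt = F₁ − kM with M(0) = M₀ gives M(t) = F₁/k + (M₀ − F₁/k)·e^(−kt).
F₁/k = 54.24/0.03093 = 1753.6 Gt C; kt = 0.03093 × 39.3 = 1.216, e^(−kt) = 0.2965.
M(39.3) = 1753.6 + (1472 − 1753.6) × 0.2965 = 1753.6 − 83.50 = 1670.1 Gt C.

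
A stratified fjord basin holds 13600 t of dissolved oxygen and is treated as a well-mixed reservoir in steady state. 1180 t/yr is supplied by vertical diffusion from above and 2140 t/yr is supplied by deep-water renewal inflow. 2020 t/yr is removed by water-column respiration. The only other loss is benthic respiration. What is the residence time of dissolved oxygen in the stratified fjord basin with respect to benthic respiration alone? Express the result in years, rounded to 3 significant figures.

10.5 yr

At steady state ΣF_in = ΣF_out.
ΣF_in = 1180 + 2140 = 3320.0 t/yr.
Benthic respiration flux = ΣF_in − (2020) = 3320.0 − 2020 = 1300 t/yr.
τ = M / F = 13600 / 1300 = 10.46 yr.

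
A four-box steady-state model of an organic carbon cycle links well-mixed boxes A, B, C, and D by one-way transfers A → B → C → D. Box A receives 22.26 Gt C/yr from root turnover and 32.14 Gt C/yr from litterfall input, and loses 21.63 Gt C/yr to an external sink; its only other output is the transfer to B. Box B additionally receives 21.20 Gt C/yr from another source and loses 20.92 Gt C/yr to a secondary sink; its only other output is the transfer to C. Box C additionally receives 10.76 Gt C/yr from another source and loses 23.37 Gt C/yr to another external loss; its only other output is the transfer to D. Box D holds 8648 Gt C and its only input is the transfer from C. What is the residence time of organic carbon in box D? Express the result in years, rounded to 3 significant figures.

423 yr

Box A: F(A→B) = (22.26 + 32.14) − 21.63 = 32.770 Gt C/yr.
Box B: F(B→C) = (32.770 + 21.20) − 20.92 = 33.050 Gt C/yr.
Box C: F(C→D) = (33.050 + 10.76) − 23.37 = 20.440 Gt C/yr.
Box D throughput = its input = 20.440 Gt C/yr; τ = 8648 / 20.440 = 423.1 yr.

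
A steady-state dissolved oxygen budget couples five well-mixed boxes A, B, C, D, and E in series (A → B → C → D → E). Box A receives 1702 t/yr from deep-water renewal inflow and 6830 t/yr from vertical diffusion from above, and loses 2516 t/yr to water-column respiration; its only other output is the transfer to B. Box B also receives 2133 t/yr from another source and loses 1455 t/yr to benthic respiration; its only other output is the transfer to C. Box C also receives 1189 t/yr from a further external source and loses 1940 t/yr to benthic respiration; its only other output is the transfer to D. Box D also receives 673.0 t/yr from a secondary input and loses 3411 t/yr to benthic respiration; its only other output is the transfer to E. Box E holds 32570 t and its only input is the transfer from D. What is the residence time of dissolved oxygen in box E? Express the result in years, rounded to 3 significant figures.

Box A: F(A→B) = (1702 + 6830) − 2516 = 6016.0 t/yr.
Box B: F(B→C) = (6016.0 + 2133) − 1455 = 6694.0 t/yr.
Box C: F(C→D) = (6694.0 + 1189) − 1940 = 5943.0 t/yr.
Box D: F(D→E) = (5943.0 + 673.0) − 3411 = 3205.0 t/yr.
Box E throughput = its input = 3205.0 t/yr; τ = 32570 / 3205.0 = 10.16 yr.

10.2 yr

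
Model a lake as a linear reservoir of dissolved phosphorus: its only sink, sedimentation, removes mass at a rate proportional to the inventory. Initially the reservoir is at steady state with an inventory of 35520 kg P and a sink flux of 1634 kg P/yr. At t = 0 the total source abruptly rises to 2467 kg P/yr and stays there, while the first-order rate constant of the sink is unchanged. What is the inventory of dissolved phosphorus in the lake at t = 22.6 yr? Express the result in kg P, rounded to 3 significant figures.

47200 kg P

τ = M₀/F₀ = 35520/1634 = 21.74 yr; rate constant k = 1/τ.
New steady state M_∞ = F₁/k = F₁·τ = 2467 × 21.74 = 53628 kg P.
M(t) = M_∞ + (M₀ − M_∞)·e^(−t/τ); t/τ = 22.6/21.74 = 1.040, so e^(−t/τ) = 0.3536.
M(t) = 53628 − 18110 × 0.3536 = 47225 kg P.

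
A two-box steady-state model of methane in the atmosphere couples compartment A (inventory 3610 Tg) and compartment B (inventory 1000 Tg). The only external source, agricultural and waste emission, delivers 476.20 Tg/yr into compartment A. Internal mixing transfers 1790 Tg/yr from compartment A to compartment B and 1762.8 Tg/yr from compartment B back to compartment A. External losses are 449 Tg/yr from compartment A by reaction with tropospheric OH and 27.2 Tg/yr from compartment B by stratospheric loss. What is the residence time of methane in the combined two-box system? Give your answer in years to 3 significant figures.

9.68 yr

Treat the two boxes together as one reservoir: the mixing fluxes between them are internal recycling, so τ = ΣM / Σ(external losses).
M_total = 3610 + 1000 = 4610.0 Tg.
ΣF_external_out = 449 + 27.2 = 476.20 Tg/yr.
τ = M_total / ΣF_ext = 4610.0 / 476.20 = 9.681 yr.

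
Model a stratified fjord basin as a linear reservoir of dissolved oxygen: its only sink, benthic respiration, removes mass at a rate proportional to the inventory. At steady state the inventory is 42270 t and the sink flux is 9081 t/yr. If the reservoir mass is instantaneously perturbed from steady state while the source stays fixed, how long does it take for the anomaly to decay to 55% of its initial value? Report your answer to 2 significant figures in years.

For a linear reservoir the anomaly decays as exp(−t/τ) with τ = M/F = 42270/9081 = 4.655 yr.
exp(−t/τ) = 0.55 ⇒ t = −τ ln(0.55) = 4.655 × 0.5978 = 2.783 yr.

2.8 yr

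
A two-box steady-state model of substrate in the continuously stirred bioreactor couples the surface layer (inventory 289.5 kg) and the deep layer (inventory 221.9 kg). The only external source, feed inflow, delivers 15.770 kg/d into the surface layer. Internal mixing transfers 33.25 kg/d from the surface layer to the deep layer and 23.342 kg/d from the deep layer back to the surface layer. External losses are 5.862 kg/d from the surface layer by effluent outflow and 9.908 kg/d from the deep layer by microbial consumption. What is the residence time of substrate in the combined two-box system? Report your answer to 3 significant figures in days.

Treat the two boxes together as one reservoir: the mixing fluxes between them are internal recycling, so τ = ΣM / Σ(external losses).
M_total = 289.5 + 221.9 = 511.40 kg.
ΣF_external_out = 5.862 + 9.908 = 15.770 kg/d.
τ = M_total / ΣF_ext = 511.40 / 15.770 = 32.43 d.

32.4 d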